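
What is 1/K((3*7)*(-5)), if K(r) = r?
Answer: -1/105 ≈ -0.0095238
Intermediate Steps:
1/K((3*7)*(-5)) = 1/((3*7)*(-5)) = 1/(21*(-5)) = 1/(-105) = -1/105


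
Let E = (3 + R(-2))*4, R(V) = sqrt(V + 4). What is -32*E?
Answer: -384 - 128*sqrt(2) ≈ -565.02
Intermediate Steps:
R(V) = sqrt(4 + V)
E = 12 + 4*sqrt(2) (E = (3 + sqrt(4 - 2))*4 = (3 + sqrt(2))*4 = 12 + 4*sqrt(2) ≈ 17.657)
-32*E = -32*(12 + 4*sqrt(2)) = -384 - 128*sqrt(2)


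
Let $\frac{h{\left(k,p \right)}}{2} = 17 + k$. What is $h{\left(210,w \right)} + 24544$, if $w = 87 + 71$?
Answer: $24998$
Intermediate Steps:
$w = 158$
$h{\left(k,p \right)} = 34 + 2 k$ ($h{\left(k,p \right)} = 2 \left(17 + k\right) = 34 + 2 k$)
$h{\left(210,w \right)} + 24544 = \left(34 + 2 \cdot 210\right) + 24544 = \left(34 + 420\right) + 24544 = 454 + 24544 = 24998$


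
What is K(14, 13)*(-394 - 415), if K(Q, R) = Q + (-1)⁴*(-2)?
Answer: -9708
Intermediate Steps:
K(Q, R) = -2 + Q (K(Q, R) = Q + 1*(-2) = Q - 2 = -2 + Q)
K(14, 13)*(-394 - 415) = (-2 + 14)*(-394 - 415) = 12*(-809) = -9708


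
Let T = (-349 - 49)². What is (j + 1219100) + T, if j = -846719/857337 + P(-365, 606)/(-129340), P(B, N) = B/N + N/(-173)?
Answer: 5337949408870514969359/3875090915050680 ≈ 1.3775e+6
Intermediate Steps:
P(B, N) = -N/173 + B/N (P(B, N) = B/N + N*(-1/173) = B/N - N/173 = -N/173 + B/N)
j = -3826975456933361/3875090915050680 (j = -846719/857337 + (-1/173*606 - 365/606)/(-129340) = -846719*1/857337 + (-606/173 - 365*1/606)*(-1/129340) = -846719/857337 + (-606/173 - 365/606)*(-1/129340) = -846719/857337 - 430381/104838*(-1/129340) = -846719/857337 + 430381/13559746920 = -3826975456933361/3875090915050680 ≈ -0.98758)
T = 158404 (T = (-398)² = 158404)
(j + 1219100) + T = (-3826975456933361/3875090915050680 + 1219100) + 158404 = 4724119507562827054639/3875090915050680 + 158404 = 5337949408870514969359/3875090915050680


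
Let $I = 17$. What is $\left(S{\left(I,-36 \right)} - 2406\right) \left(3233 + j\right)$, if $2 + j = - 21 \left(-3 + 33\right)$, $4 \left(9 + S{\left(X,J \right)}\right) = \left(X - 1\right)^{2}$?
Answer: $-6114951$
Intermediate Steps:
$S{\left(X,J \right)} = -9 + \frac{\left(-1 + X\right)^{2}}{4}$ ($S{\left(X,J \right)} = -9 + \frac{\left(X - 1\right)^{2}}{4} = -9 + \frac{\left(-1 + X\right)^{2}}{4}$)
$j = -632$ ($j = -2 - 21 \left(-3 + 33\right) = -2 - 630 = -632$)
$\left(S{\left(I,-36 \right)} - 2406\right) \left(3233 + j\right) = \left(\left(-9 + \frac{\left(-1 + 17\right)^{2}}{4}\right) - 2406\right) \left(3233 - 632\right) = \left(\left(-9 + \frac{16^{2}}{4}\right) - 2406\right) 2601 = \left(\left(-9 + \frac{1}{4} \cdot 256\right) - 2406\right) 2601 = \left(\left(-9 + 64\right) - 2406\right) 2601 = \left(55 - 2406\right) 2601 = \left(-2351\right) 2601 = -6114951$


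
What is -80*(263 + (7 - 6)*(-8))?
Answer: -20400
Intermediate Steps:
-80*(263 + (7 - 6)*(-8)) = -80*(263 + 1*(-8)) = -80*(263 - 8) = -80*255 = -20400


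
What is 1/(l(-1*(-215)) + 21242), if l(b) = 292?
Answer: 1/21534 ≈ 4.6438e-5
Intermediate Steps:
1/(l(-1*(-215)) + 21242) = 1/(292 + 21242) = 1/21534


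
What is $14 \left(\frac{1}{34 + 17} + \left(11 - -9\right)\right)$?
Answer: $\frac{14294}{51} \approx 280.27$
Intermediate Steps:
$14 \left(\frac{1}{34 + 17} + \left(11 - -9\right)\right) = 14 \left(\frac{1}{51} + \left(11 + 9\right)\right) = 14 \left(\frac{1}{51} + 20\right) = 14 \cdot \frac{1021}{51} = \frac{14294}{51}$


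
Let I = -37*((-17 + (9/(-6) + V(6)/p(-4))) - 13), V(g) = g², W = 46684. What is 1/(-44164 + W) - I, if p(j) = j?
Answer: -3776219/2520 ≈ -1498.5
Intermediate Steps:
I = 2997/2 (I = -37*((-17 + (9/(-6) + 6²/(-4))) - 13) = -37*((-17 + (9*(-⅙) + 36*(-¼))) - 13) = -37*((-17 + (-3/2 - 9)) - 13) = -37*((-17 - 21/2) - 13) = -37*(-55/2 - 13) = -37*(-81/2) = 2997/2 ≈ 1498.5)
1/(-44164 + W) - I = 1/(-44164 + 46684) - 1*2997/2 = 1/2520 - 2997/2 = -3776219/2520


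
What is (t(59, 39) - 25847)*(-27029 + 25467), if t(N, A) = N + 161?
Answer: 40029374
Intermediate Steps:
t(N, A) = 161 + N
(t(59, 39) - 25847)*(-27029 + 25467) = ((161 + 59) - 25847)*(-27029 + 25467) = (220 - 25847)*(-1562) = -25627*(-1562) = 40029374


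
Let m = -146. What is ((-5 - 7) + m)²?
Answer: 24964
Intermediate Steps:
((-5 - 7) + m)² = ((-5 - 7) - 146)² = (-12 - 146)² = (-158)² = 24964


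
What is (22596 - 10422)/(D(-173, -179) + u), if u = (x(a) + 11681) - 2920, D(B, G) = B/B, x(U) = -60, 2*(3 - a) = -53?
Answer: 6087/4351 ≈ 1.3990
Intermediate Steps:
a = 59/2 (a = 3 - 1/2*(-53) = 3 + 53/2 = 59/2 ≈ 29.500)
D(B, G) = 1
u = 8701 (u = (-60 + 11681) - 2920 = 11621 - 2920 = 8701)
(22596 - 10422)/(D(-173, -179) + u) = (22596 - 10422)/(1 + 8701) = 12174/8702 = 12174*(1/8702) = 6087/4351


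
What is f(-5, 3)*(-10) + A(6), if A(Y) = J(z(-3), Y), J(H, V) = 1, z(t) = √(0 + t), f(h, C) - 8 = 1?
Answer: -89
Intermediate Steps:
f(h, C) = 9 (f(h, C) = 8 + 1 = 9)
z(t) = √t
A(Y) = 1
f(-5, 3)*(-10) + A(6) = 9*(-10) + 1 = -90 + 1 = -89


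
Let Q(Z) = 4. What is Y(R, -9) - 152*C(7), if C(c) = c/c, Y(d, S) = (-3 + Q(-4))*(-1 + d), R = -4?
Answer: -157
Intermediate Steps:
Y(d, S) = -1 + d (Y(d, S) = (-3 + 4)*(-1 + d) = 1*(-1 + d) = -1 + d)
C(c) = 1
Y(R, -9) - 152*C(7) = (-1 - 4) - 152*1 = -5 - 152 = -157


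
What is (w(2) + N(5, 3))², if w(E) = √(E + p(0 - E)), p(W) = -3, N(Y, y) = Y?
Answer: (5 + I)² ≈ 24.0 + 10.0*I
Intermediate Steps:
w(E) = √(-3 + E) (w(E) = √(E - 3) = √(-3 + E))
(w(2) + N(5, 3))² = (√(-3 + 2) + 5)² = (√(-1) + 5)² = (I + 5)² = (5 + I)²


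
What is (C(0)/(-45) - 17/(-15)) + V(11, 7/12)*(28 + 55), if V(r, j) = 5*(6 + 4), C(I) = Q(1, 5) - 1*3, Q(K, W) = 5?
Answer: 186799/45 ≈ 4151.1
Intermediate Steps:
C(I) = 2 (C(I) = 5 - 1*3 = 5 - 3 = 2)
V(r, j) = 50 (V(r, j) = 5*10 = 50)
(C(0)/(-45) - 17/(-15)) + V(11, 7/12)*(28 + 55) = (2/(-45) - 17/(-15)) + 50*(28 + 55) = (2*(-1/45) - 17*(-1/15)) + 50*83 = (-2/45 + 17/15) + 4150 = 49/45 + 4150 = 186799/45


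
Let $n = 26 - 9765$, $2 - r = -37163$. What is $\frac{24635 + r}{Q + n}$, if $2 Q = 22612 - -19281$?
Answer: $\frac{24720}{4483} \approx 5.5142$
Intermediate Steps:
$r = 37165$ ($r = 2 - -37163 = 2 + 37163 = 37165$)
$Q = \frac{41893}{2}$ ($Q = \frac{22612 - -19281}{2} = \frac{22612 + 19281}{2} = \frac{1}{2} \cdot 41893 = \frac{41893}{2} \approx 20947.0$)
$n = -9739$ ($n = 26 - 9765 = -9739$)
$\frac{24635 + r}{Q + n} = \frac{24635 + 37165}{\frac{41893}{2} - 9739} = \frac{61800}{\frac{22415}{2}} = 61800 \cdot \frac{2}{22415} = \frac{24720}{4483}$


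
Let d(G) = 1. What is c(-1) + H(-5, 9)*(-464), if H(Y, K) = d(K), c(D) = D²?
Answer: -463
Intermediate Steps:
H(Y, K) = 1
c(-1) + H(-5, 9)*(-464) = (-1)² + 1*(-464) = 1 - 464 = -463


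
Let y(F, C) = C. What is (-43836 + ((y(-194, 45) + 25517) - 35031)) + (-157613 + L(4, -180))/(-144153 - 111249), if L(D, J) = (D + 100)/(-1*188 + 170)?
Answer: -122526413921/2298618 ≈ -53304.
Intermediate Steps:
L(D, J) = -50/9 - D/18 (L(D, J) = (100 + D)/(-188 + 170) = (100 + D)/(-18) = (100 + D)*(-1/18) = -50/9 - D/18)
(-43836 + ((y(-194, 45) + 25517) - 35031)) + (-157613 + L(4, -180))/(-144153 - 111249) = (-43836 + ((45 + 25517) - 35031)) + (-157613 + (-50/9 - 1/18*4))/(-144153 - 111249) = (-43836 + (25562 - 35031)) + (-157613 + (-50/9 - 2/9))/(-255402) = (-43836 - 9469) + (-157613 - 52/9)*(-1/255402) = -53305 - 1418569/9*(-1/255402) = -53305 + 1418569/2298618 = -122526413921/2298618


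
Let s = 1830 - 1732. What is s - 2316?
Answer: -2218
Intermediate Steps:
s = 98
s - 2316 = 98 - 2316 = -2218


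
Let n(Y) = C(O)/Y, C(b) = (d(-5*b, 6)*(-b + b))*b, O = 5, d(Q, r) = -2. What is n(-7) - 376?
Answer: -376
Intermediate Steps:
C(b) = 0 (C(b) = (-2*(-b + b))*b = (-2*0)*b = 0*b = 0)
n(Y) = 0 (n(Y) = 0/Y = 0)
n(-7) - 376 = 0 - 376 = -376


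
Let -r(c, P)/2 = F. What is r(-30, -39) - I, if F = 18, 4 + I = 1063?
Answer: -1095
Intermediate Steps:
I = 1059 (I = -4 + 1063 = 1059)
r(c, P) = -36 (r(c, P) = -2*18 = -36)
r(-30, -39) - I = -36 - 1*1059 = -36 - 1059 = -1095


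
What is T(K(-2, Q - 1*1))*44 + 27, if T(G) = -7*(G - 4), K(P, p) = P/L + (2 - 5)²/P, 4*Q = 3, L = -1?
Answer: 2029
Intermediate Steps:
Q = ¾ (Q = (¼)*3 = ¾ ≈ 0.75000)
K(P, p) = -P + 9/P (K(P, p) = P/(-1) + (2 - 5)²/P = P*(-1) + (-3)²/P = -P + 9/P)
T(G) = 28 - 7*G (T(G) = -7*(-4 + G) = 28 - 7*G)
T(K(-2, Q - 1*1))*44 + 27 = (28 - 7*(-1*(-2) + 9/(-2)))*44 + 27 = (28 - 7*(2 + 9*(-½)))*44 + 27 = (28 - 7*(2 - 9/2))*44 + 27 = (28 - 7*(-5/2))*44 + 27 = (28 + 35/2)*44 + 27 = (91/2)*44 + 27 = 2002 + 27 = 2029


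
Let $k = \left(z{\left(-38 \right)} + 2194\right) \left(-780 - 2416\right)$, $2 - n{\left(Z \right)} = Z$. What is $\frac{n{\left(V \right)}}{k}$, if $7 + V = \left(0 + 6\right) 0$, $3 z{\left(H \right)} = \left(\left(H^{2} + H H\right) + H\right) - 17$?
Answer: $- \frac{27}{30090340} \approx -8.973 \cdot 10^{-7}$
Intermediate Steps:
$z{\left(H \right)} = - \frac{17}{3} + \frac{H}{3} + \frac{2 H^{2}}{3}$ ($z{\left(H \right)} = \frac{\left(\left(H^{2} + H H\right) + H\right) - 17}{3} = \frac{\left(\left(H^{2} + H^{2}\right) + H\right) - 17}{3} = \frac{\left(2 H^{2} + H\right) - 17}{3} = \frac{\left(H + 2 H^{2}\right) - 17}{3} = \frac{-17 + H + 2 H^{2}}{3} = - \frac{17}{3} + \frac{H}{3} + \frac{2 H^{2}}{3}$)
$V = -7$ ($V = -7 + \left(0 + 6\right) 0 = -7 + 6 \cdot 0 = -7 + 0 = -7$)
$n{\left(Z \right)} = 2 - Z$
$k = - \frac{30090340}{3}$ ($k = \left(\left(- \frac{17}{3} + \frac{1}{3} \left(-38\right) + \frac{2 \left(-38\right)^{2}}{3}\right) + 2194\right) \left(-780 - 2416\right) = \left(\left(- \frac{17}{3} - \frac{38}{3} + \frac{2}{3} \cdot 1444\right) + 2194\right) \left(-3196\right) = \left(\left(- \frac{17}{3} - \frac{38}{3} + \frac{2888}{3}\right) + 2194\right) \left(-3196\right) = \left(\frac{2833}{3} + 2194\right) \left(-3196\right) = \frac{9415}{3} \left(-3196\right) = - \frac{30090340}{3} \approx -1.003 \cdot 10^{7}$)
$\frac{n{\left(V \right)}}{k} = \frac{2 - -7}{- \frac{30090340}{3}} = \left(2 + 7\right) \left(- \frac{3}{30090340}\right) = 9 \left(- \frac{3}{30090340}\right) = - \frac{27}{30090340}$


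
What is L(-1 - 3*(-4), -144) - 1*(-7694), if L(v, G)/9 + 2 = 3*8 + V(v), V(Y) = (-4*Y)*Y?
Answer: 3536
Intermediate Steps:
V(Y) = -4*Y²
L(v, G) = 198 - 36*v² (L(v, G) = -18 + 9*(3*8 - 4*v²) = -18 + 9*(24 - 4*v²) = -18 + (216 - 36*v²) = 198 - 36*v²)
L(-1 - 3*(-4), -144) - 1*(-7694) = (198 - 36*(-1 - 3*(-4))²) - 1*(-7694) = (198 - 36*(-1 + 12)²) + 7694 = (198 - 36*11²) + 7694 = (198 - 36*121) + 7694 = (198 - 4356) + 7694 = -4158 + 7694 = 3536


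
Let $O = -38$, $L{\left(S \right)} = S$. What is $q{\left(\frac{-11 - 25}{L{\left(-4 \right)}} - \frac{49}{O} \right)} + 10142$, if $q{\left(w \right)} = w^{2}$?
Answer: $\frac{14797929}{1444} \approx 10248.0$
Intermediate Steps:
$q{\left(\frac{-11 - 25}{L{\left(-4 \right)}} - \frac{49}{O} \right)} + 10142 = \left(\frac{-11 - 25}{-4} - \frac{49}{-38}\right)^{2} + 10142 = \left(\left(-36\right) \left(- \frac{1}{4}\right) - - \frac{49}{38}\right)^{2} + 10142 = \left(9 + \frac{49}{38}\right)^{2} + 10142 = \left(\frac{391}{38}\right)^{2} + 10142 = \frac{152881}{1444} + 10142 = \frac{14797929}{1444}$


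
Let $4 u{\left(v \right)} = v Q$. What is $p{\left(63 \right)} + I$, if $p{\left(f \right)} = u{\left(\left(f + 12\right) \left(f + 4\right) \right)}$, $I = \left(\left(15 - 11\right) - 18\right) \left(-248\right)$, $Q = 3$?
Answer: $\frac{28963}{4} \approx 7240.8$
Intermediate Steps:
$I = 3472$ ($I = \left(4 - 18\right) \left(-248\right) = \left(-14\right) \left(-248\right) = 3472$)
$u{\left(v \right)} = \frac{3 v}{4}$ ($u{\left(v \right)} = \frac{v 3}{4} = \frac{3 v}{4}$)
$p{\left(f \right)} = \frac{3 \left(4 + f\right) \left(12 + f\right)}{4}$ ($p{\left(f \right)} = \frac{3 \left(f + 12\right) \left(f + 4\right)}{4} = \frac{3 \left(12 + f\right) \left(4 + f\right)}{4} = \frac{3 \left(4 + f\right) \left(12 + f\right)}{4}$)
$p{\left(63 \right)} + I = \left(36 + 12 \cdot 63 + \frac{3 \cdot 63^{2}}{4}\right) + 3472 = \left(36 + 756 + \frac{3}{4} \cdot 3969\right) + 3472 = \left(36 + 756 + \frac{11907}{4}\right) + 3472 = \frac{15075}{4} + 3472 = \frac{28963}{4}$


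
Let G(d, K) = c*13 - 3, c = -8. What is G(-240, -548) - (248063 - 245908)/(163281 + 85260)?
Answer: -26596042/248541 ≈ -107.01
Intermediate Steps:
G(d, K) = -107 (G(d, K) = -8*13 - 3 = -104 - 3 = -107)
G(-240, -548) - (248063 - 245908)/(163281 + 85260) = -107 - (248063 - 245908)/(163281 + 85260) = -107 - 2155/248541 = -26596042/248541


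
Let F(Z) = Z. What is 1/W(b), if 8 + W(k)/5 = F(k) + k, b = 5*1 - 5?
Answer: -1/40 ≈ -0.025000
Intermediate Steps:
b = 0 (b = 5 - 5 = 0)
W(k) = -40 + 10*k (W(k) = -40 + 5*(k + k) = -40 + 5*(2*k) = -40 + 10*k)
1/W(b) = 1/(-40 + 10*0) = 1/(-40 + 0) = 1/(-40) = -1/40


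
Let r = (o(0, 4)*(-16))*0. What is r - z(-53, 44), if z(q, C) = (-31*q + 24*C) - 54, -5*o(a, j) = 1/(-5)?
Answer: -2645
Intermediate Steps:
o(a, j) = 1/25 (o(a, j) = -1/5/(-5) = -1/5*(-1/5) = 1/25)
z(q, C) = -54 - 31*q + 24*C
r = 0 (r = ((1/25)*(-16))*0 = -16/25*0 = 0)
r - z(-53, 44) = 0 - (-54 - 31*(-53) + 24*44) = 0 - (-54 + 1643 + 1056) = 0 - 1*2645 = 0 - 2645 = -2645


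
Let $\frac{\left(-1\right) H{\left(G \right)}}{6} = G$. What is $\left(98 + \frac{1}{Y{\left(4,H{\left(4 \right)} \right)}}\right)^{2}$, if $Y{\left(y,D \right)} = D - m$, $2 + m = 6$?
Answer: $\frac{7524049}{784} \approx 9597.0$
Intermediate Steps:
$m = 4$ ($m = -2 + 6 = 4$)
$H{\left(G \right)} = - 6 G$
$Y{\left(y,D \right)} = -4 + D$ ($Y{\left(y,D \right)} = D - 4 = -4 + D$)
$\left(98 + \frac{1}{Y{\left(4,H{\left(4 \right)} \right)}}\right)^{2} = \left(98 + \frac{1}{-4 - 24}\right)^{2} = \left(98 + \frac{1}{-28}\right)^{2} = \left(98 - \frac{1}{28}\right)^{2} = \left(\frac{2743}{28}\right)^{2} = \frac{7524049}{784}$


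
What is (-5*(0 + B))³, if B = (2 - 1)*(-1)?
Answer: 125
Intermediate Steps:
B = -1 (B = 1*(-1) = -1)
(-5*(0 + B))³ = (-5*(0 - 1))³ = (-5*(-1))³ = 5³ = 125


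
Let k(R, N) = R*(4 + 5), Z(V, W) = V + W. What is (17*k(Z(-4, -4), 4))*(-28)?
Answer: 34272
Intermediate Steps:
k(R, N) = 9*R (k(R, N) = R*9 = 9*R)
(17*k(Z(-4, -4), 4))*(-28) = (17*(9*(-4 - 4)))*(-28) = (17*(9*(-8)))*(-28) = (17*(-72))*(-28) = -1224*(-28) = 34272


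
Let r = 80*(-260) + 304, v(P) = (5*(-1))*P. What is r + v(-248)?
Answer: -19256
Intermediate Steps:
v(P) = -5*P
r = -20496 (r = -20800 + 304 = -20496)
r + v(-248) = -20496 - 5*(-248) = -20496 + 1240 = -19256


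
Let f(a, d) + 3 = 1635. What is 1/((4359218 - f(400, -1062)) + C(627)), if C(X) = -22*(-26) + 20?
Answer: 1/4358178 ≈ 2.2945e-7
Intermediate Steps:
f(a, d) = 1632 (f(a, d) = -3 + 1635 = 1632)
C(X) = 592 (C(X) = 572 + 20 = 592)
1/((4359218 - f(400, -1062)) + C(627)) = 1/((4359218 - 1*1632) + 592) = 1/((4359218 - 1632) + 592) = 1/(4357586 + 592) = 1/4358178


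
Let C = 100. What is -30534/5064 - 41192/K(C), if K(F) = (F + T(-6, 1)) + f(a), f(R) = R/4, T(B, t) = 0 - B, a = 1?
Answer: -141227017/358700 ≈ -393.72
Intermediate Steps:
T(B, t) = -B
f(R) = R/4 (f(R) = R*(¼) = R/4)
K(F) = 25/4 + F (K(F) = (F - 1*(-6)) + (¼)*1 = (F + 6) + ¼ = (6 + F) + ¼ = 25/4 + F)
-30534/5064 - 41192/K(C) = -30534/5064 - 41192/(25/4 + 100) = -30534*1/5064 - 41192/425/4 = -5089/844 - 41192*4/425 = -5089/844 - 164768/425 = -141227017/358700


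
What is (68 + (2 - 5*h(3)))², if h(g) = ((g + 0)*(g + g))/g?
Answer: 1600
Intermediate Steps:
h(g) = 2*g (h(g) = (g*(2*g))/g = (2*g²)/g = 2*g)
(68 + (2 - 5*h(3)))² = (68 + (2 - 10*3))² = (68 + (2 - 5*6))² = (68 + (2 - 30))² = (68 - 28)² = 40² = 1600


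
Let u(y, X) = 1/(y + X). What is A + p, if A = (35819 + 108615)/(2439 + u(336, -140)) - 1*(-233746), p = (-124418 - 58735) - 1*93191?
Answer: -20335451846/478045 ≈ -42539.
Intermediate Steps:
p = -276344 (p = -183153 - 93191 = -276344)
u(y, X) = 1/(X + y)
A = 111769415634/478045 (A = (35819 + 108615)/(2439 + 1/(-140 + 336)) - 1*(-233746) = 144434/(2439 + 1/196) + 233746 = 144434/(478045/196) + 233746 = 144434*(196/478045) + 233746 = 28309064/478045 + 233746 = 111769415634/478045 ≈ 2.3381e+5)
A + p = 111769415634/478045 - 276344 = -20335451846/478045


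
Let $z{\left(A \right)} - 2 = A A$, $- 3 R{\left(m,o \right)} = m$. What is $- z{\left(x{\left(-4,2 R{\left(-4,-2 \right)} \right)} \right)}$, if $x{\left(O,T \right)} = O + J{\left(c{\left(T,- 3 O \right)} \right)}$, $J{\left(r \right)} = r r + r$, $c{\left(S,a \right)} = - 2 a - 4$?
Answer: $-565506$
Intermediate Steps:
$c{\left(S,a \right)} = -4 - 2 a$
$R{\left(m,o \right)} = - \frac{m}{3}$
$J{\left(r \right)} = r + r^{2}$ ($J{\left(r \right)} = r^{2} + r = r + r^{2}$)
$x{\left(O,T \right)} = O + \left(-4 + 6 O\right) \left(-3 + 6 O\right)$ ($x{\left(O,T \right)} = O + \left(-4 - 2 \left(- 3 O\right)\right) \left(1 - \left(4 + 2 \left(- 3 O\right)\right)\right) = O + \left(-4 + 6 O\right) \left(1 + \left(-4 + 6 O\right)\right) = O + \left(-4 + 6 O\right) \left(-3 + 6 O\right)$)
$z{\left(A \right)} = 2 + A^{2}$ ($z{\left(A \right)} = 2 + A A = 2 + A^{2}$)
$- z{\left(x{\left(-4,2 R{\left(-4,-2 \right)} \right)} \right)} = - (2 + \left(12 - -164 + 36 \left(-4\right)^{2}\right)^{2}) = - (2 + \left(12 + 164 + 36 \cdot 16\right)^{2}) = - (2 + \left(12 + 164 + 576\right)^{2}) = - (2 + 752^{2}) = - (2 + 565504) = \left(-1\right) 565506 = -565506$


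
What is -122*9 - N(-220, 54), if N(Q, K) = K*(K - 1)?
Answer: -3960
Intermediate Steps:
N(Q, K) = K*(-1 + K)
-122*9 - N(-220, 54) = -122*9 - 54*(-1 + 54) = -1098 - 54*53 = -1098 - 1*2862 = -1098 - 2862 = -3960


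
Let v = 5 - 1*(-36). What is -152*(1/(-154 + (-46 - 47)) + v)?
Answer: -81008/13 ≈ -6231.4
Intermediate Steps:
v = 41 (v = 5 + 36 = 41)
-152*(1/(-154 + (-46 - 47)) + v) = -152*(1/(-154 + (-46 - 47)) + 41) = -152*(1/(-154 - 93) + 41) = -152*(1/(-247) + 41) = -152*(-1/247 + 41) = -152*10126/247 = -81008/13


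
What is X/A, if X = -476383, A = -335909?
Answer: 476383/335909 ≈ 1.4182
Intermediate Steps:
X/A = -476383/(-335909) = -476383*(-1/335909) = 476383/335909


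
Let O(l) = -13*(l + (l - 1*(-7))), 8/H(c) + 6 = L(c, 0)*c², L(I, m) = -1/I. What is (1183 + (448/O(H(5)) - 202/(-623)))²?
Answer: 338186653634636041/244074533521 ≈ 1.3856e+6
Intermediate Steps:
H(c) = 8/(-6 - c) (H(c) = 8/(-6 + (-1/c)*c²) = 8/(-6 - c))
O(l) = -91 - 26*l (O(l) = -13*(l + (l + 7)) = -13*(l + (7 + l)) = -13*(7 + 2*l) = -91 - 26*l)
(1183 + (448/O(H(5)) - 202/(-623)))² = (1183 + (448/(-91 - 208/(-6 - 1*5)) - 202/(-623)))² = (1183 + (448/(-91 - 208/(-6 - 5)) - 202*(-1/623)))² = (1183 + (448/(-91 - 208/(-11)) + 202/623))² = (1183 + (448/(-91 - 208*(-1)/11) + 202/623))² = (1183 + (448/(-91 - 26*(-8/11)) + 202/623))² = (1183 + (448/(-91 + 208/11) + 202/623))² = (1183 + (448/(-793/11) + 202/623))² = (1183 + (448*(-11/793) + 202/623))² = (1183 + (-4928/793 + 202/623))² = (1183 - 2909958/494039)² = (581538179/494039)² = 338186653634636041/244074533521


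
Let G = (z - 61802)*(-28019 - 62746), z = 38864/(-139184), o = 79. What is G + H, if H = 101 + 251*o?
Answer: 48797073591725/8699 ≈ 5.6095e+9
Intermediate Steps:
z = -2429/8699 (z = 38864*(-1/139184) = -2429/8699 ≈ -0.27923)
G = 48796900220655/8699 (G = (-2429/8699 - 61802)*(-28019 - 62746) = -537618027/8699*(-90765) = 48796900220655/8699 ≈ 5.6095e+9)
H = 19930 (H = 101 + 251*79 = 101 + 19829 = 19930)
G + H = 48796900220655/8699 + 19930 = 48797073591725/8699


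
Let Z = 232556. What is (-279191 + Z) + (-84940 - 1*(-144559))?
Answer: 12984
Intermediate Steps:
(-279191 + Z) + (-84940 - 1*(-144559)) = (-279191 + 232556) + (-84940 - 1*(-144559)) = -46635 + (-84940 + 144559) = -46635 + 59619 = 12984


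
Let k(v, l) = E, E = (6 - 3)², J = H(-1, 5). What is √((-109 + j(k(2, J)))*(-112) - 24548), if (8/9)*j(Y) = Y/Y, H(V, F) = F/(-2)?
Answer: I*√12466 ≈ 111.65*I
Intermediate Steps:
H(V, F) = -F/2 (H(V, F) = F*(-½) = -F/2)
J = -5/2 (J = -½*5 = -5/2 ≈ -2.5000)
E = 9 (E = 3² = 9)
k(v, l) = 9
j(Y) = 9/8 (j(Y) = 9*(Y/Y)/8 = (9/8)*1 = 9/8)
√((-109 + j(k(2, J)))*(-112) - 24548) = √((-109 + 9/8)*(-112) - 24548) = √(-863/8*(-112) - 24548) = √(12082 - 24548) = √(-12466) = I*√12466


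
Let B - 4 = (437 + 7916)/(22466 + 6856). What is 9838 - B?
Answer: 288344195/29322 ≈ 9833.7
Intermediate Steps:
B = 125641/29322 (B = 4 + (437 + 7916)/(22466 + 6856) = 4 + 8353/29322 = 125641/29322 ≈ 4.2849)
9838 - B = 9838 - 1*125641/29322 = 9838 - 125641/29322 = 288344195/29322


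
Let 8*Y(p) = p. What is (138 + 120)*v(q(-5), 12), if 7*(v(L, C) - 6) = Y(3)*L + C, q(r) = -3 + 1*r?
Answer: 13158/7 ≈ 1879.7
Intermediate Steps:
Y(p) = p/8
q(r) = -3 + r
v(L, C) = 6 + C/7 + 3*L/56 (v(L, C) = 6 + (((⅛)*3)*L + C)/7 = 6 + (3*L/8 + C)/7 = 6 + (C + 3*L/8)/7 = 6 + (C/7 + 3*L/56) = 6 + C/7 + 3*L/56)
(138 + 120)*v(q(-5), 12) = (138 + 120)*(6 + (⅐)*12 + 3*(-3 - 5)/56) = 258*(6 + 12/7 + (3/56)*(-8)) = 258*(6 + 12/7 - 3/7) = 258*(51/7) = 13158/7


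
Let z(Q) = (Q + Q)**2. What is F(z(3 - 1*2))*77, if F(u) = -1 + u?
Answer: 231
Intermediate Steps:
z(Q) = 4*Q**2 (z(Q) = (2*Q)**2 = 4*Q**2)
F(z(3 - 1*2))*77 = (-1 + 4*(3 - 1*2)**2)*77 = (-1 + 4*(3 - 2)**2)*77 = (-1 + 4*1**2)*77 = (-1 + 4*1)*77 = (-1 + 4)*77 = 3*77 = 231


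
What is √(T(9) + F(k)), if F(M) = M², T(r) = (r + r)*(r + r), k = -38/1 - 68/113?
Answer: 30*√25738/113 ≈ 42.592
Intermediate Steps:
k = -4362/113 (k = -38*1 - 68*1/113 = -38 - 68/113 = -4362/113 ≈ -38.602)
T(r) = 4*r² (T(r) = (2*r)*(2*r) = 4*r²)
√(T(9) + F(k)) = √(4*9² + (-4362/113)²) = √(4*81 + 19027044/12769) = √(324 + 19027044/12769) = √(23164200/12769) = 30*√25738/113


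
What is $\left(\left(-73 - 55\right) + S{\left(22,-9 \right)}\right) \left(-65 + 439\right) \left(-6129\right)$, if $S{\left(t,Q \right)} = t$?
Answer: $242978076$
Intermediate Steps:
$\left(\left(-73 - 55\right) + S{\left(22,-9 \right)}\right) \left(-65 + 439\right) \left(-6129\right) = \left(\left(-73 - 55\right) + 22\right) \left(-65 + 439\right) \left(-6129\right) = \left(\left(-73 - 55\right) + 22\right) 374 \left(-6129\right) = \left(-128 + 22\right) 374 \left(-6129\right) = \left(-106\right) 374 \left(-6129\right) = \left(-39644\right) \left(-6129\right) = 242978076$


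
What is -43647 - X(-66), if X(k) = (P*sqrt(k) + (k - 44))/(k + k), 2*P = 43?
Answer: -261887/6 + 43*I*sqrt(66)/264 ≈ -43648.0 + 1.3232*I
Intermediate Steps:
P = 43/2 (P = (1/2)*43 = 43/2 ≈ 21.500)
X(k) = (-44 + k + 43*sqrt(k)/2)/(2*k) (X(k) = (43*sqrt(k)/2 + (k - 44))/(k + k) = (43*sqrt(k)/2 + (-44 + k))/((2*k)) = (-44 + k + 43*sqrt(k)/2)*(1/(2*k)) = (-44 + k + 43*sqrt(k)/2)/(2*k))
-43647 - X(-66) = -43647 - (1/2 - 22/(-66) + 43/(4*sqrt(-66))) = -43647 - (1/2 - 22*(-1/66) + 43*(-I*sqrt(66)/66)/4) = -43647 - (1/2 + 1/3 - 43*I*sqrt(66)/264) = -43647 - (5/6 - 43*I*sqrt(66)/264) = -43647 + (-5/6 + 43*I*sqrt(66)/264) = -261887/6 + 43*I*sqrt(66)/264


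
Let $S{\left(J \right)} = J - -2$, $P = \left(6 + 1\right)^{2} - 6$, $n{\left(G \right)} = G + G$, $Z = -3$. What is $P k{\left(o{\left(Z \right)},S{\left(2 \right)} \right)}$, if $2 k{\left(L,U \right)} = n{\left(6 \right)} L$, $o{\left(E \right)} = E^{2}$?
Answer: $2322$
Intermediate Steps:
$n{\left(G \right)} = 2 G$
$P = 43$ ($P = 7^{2} - 6 = 49 - 6 = 43$)
$S{\left(J \right)} = 2 + J$ ($S{\left(J \right)} = J + 2 = 2 + J$)
$k{\left(L,U \right)} = 6 L$ ($k{\left(L,U \right)} = \frac{2 \cdot 6 L}{2} = \frac{12 L}{2} = 6 L$)
$P k{\left(o{\left(Z \right)},S{\left(2 \right)} \right)} = 43 \cdot 6 \left(-3\right)^{2} = 43 \cdot 6 \cdot 9 = 43 \cdot 54 = 2322$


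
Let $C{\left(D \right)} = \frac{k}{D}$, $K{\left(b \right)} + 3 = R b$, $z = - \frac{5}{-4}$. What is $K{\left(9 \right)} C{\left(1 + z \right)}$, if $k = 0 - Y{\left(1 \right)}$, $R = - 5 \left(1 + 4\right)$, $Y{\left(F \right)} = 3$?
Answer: $304$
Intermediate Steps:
$R = -25$ ($R = \left(-5\right) 5 = -25$)
$z = \frac{5}{4}$ ($z = \left(-5\right) \left(- \frac{1}{4}\right) = \frac{5}{4} \approx 1.25$)
$K{\left(b \right)} = -3 - 25 b$
$k = -3$ ($k = 0 - 3 = -3$)
$C{\left(D \right)} = - \frac{3}{D}$
$K{\left(9 \right)} C{\left(1 + z \right)} = \left(-3 - 225\right) \left(- \frac{3}{1 + \frac{5}{4}}\right) = \left(-3 - 225\right) \left(- \frac{3}{\frac{9}{4}}\right) = - 228 \left(\left(-3\right) \frac{4}{9}\right) = \left(-228\right) \left(- \frac{4}{3}\right) = 304$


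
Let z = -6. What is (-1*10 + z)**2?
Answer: 256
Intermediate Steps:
(-1*10 + z)**2 = (-1*10 - 6)**2 = (-10 - 6)**2 = (-16)**2 = 256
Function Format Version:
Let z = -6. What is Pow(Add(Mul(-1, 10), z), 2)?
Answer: 256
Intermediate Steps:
Pow(Add(Mul(-1, 10), z), 2) = Pow(Add(Mul(-1, 10), -6), 2) = Pow(Add(-10, -6), 2) = Pow(-16, 2) = 256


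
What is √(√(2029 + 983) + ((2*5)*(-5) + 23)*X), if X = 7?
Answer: √(-189 + 2*√753) ≈ 11.581*I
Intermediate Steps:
√(√(2029 + 983) + ((2*5)*(-5) + 23)*X) = √(√(2029 + 983) + ((2*5)*(-5) + 23)*7) = √(√3012 + (10*(-5) + 23)*7) = √(2*√753 + (-50 + 23)*7) = √(2*√753 - 27*7) = √(2*√753 - 189) = √(-189 + 2*√753)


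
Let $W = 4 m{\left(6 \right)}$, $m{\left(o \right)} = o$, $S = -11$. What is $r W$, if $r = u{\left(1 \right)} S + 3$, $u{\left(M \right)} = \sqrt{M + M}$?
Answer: $72 - 264 \sqrt{2} \approx -301.35$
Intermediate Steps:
$u{\left(M \right)} = \sqrt{2} \sqrt{M}$ ($u{\left(M \right)} = \sqrt{2 M} = \sqrt{2} \sqrt{M}$)
$r = 3 - 11 \sqrt{2}$ ($r = \sqrt{2} \sqrt{1} \left(-11\right) + 3 = \sqrt{2} \cdot 1 \left(-11\right) + 3 = \sqrt{2} \left(-11\right) + 3 = - 11 \sqrt{2} + 3 = 3 - 11 \sqrt{2} \approx -12.556$)
$W = 24$ ($W = 4 \cdot 6 = 24$)
$r W = \left(3 - 11 \sqrt{2}\right) 24 = 72 - 264 \sqrt{2}$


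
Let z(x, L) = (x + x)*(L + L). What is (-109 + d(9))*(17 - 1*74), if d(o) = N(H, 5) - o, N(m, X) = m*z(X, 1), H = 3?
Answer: 3306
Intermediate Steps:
z(x, L) = 4*L*x (z(x, L) = (2*x)*(2*L) = 4*L*x)
N(m, X) = 4*X*m (N(m, X) = m*(4*1*X) = m*(4*X) = 4*X*m)
d(o) = 60 - o (d(o) = 4*5*3 - o = 60 - o)
(-109 + d(9))*(17 - 1*74) = (-109 + (60 - 1*9))*(17 - 1*74) = (-109 + (60 - 9))*(17 - 74) = (-109 + 51)*(-57) = -58*(-57) = 3306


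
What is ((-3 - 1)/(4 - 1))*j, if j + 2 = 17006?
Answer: -22672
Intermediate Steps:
j = 17004 (j = -2 + 17006 = 17004)
((-3 - 1)/(4 - 1))*j = ((-3 - 1)/(4 - 1))*17004 = -4/3*17004 = -22672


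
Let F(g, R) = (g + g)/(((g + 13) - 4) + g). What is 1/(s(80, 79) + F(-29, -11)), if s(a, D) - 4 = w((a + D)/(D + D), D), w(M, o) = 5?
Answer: 49/499 ≈ 0.098196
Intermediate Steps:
s(a, D) = 9 (s(a, D) = 4 + 5 = 9)
F(g, R) = 2*g/(9 + 2*g) (F(g, R) = (2*g)/(((13 + g) - 4) + g) = (2*g)/((9 + g) + g) = (2*g)/(9 + 2*g) = 2*g/(9 + 2*g))
1/(s(80, 79) + F(-29, -11)) = 1/(9 + 2*(-29)/(9 + 2*(-29))) = 1/(9 + 2*(-29)/(9 - 58)) = 1/(9 + 2*(-29)/(-49)) = 1/(9 + 2*(-29)*(-1/49)) = 1/(9 + 58/49) = 1/(499/49) = 49/499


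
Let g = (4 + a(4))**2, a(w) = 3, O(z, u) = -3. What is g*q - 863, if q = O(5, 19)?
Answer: -1010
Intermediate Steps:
q = -3
g = 49 (g = (4 + 3)**2 = 7**2 = 49)
g*q - 863 = 49*(-3) - 863 = -147 - 863 = -1010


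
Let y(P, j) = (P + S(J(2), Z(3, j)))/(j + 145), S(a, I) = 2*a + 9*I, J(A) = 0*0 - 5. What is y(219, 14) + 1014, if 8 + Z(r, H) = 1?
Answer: 161372/159 ≈ 1014.9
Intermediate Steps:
Z(r, H) = -7 (Z(r, H) = -8 + 1 = -7)
J(A) = -5 (J(A) = 0 - 5 = -5)
y(P, j) = (-73 + P)/(145 + j) (y(P, j) = (P + (2*(-5) + 9*(-7)))/(j + 145) = (P + (-10 - 63))/(145 + j) = (P - 73)/(145 + j) = (-73 + P)/(145 + j))
y(219, 14) + 1014 = (-73 + 219)/(145 + 14) + 1014 = 146/159 + 1014 = 161372/159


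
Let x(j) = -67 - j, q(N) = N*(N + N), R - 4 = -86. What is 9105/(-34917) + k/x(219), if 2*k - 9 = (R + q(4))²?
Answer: -2379867/512116 ≈ -4.6471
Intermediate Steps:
R = -82 (R = 4 - 86 = -82)
q(N) = 2*N² (q(N) = N*(2*N) = 2*N²)
k = 2509/2 (k = 9/2 + (-82 + 2*4²)²/2 = 9/2 + (-82 + 2*16)²/2 = 9/2 + (-82 + 32)²/2 = 9/2 + (½)*(-50)² = 9/2 + (½)*2500 = 9/2 + 1250 = 2509/2 ≈ 1254.5)
9105/(-34917) + k/x(219) = 9105/(-34917) + 2509/(2*(-67 - 1*219)) = 9105*(-1/34917) + 2509/(2*(-67 - 219)) = -3035/11639 + (2509/2)/(-286) = -3035/11639 + (2509/2)*(-1/286) = -3035/11639 - 193/44 = -2379867/512116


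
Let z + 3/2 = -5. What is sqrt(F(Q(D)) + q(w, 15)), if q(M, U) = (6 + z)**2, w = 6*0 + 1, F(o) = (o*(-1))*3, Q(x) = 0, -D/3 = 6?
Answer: 1/2 ≈ 0.50000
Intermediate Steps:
z = -13/2 (z = -3/2 - 5 = -13/2 ≈ -6.5000)
D = -18 (D = -3*6 = -18)
F(o) = -3*o (F(o) = -o*3 = -3*o)
w = 1 (w = 0 + 1 = 1)
q(M, U) = 1/4 (q(M, U) = (6 - 13/2)**2 = (-1/2)**2 = 1/4)
sqrt(F(Q(D)) + q(w, 15)) = sqrt(-3*0 + 1/4) = sqrt(0 + 1/4) = sqrt(1/4) = 1/2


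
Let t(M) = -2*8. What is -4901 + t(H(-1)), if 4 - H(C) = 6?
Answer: -4917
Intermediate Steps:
H(C) = -2 (H(C) = 4 - 1*6 = 4 - 6 = -2)
t(M) = -16
-4901 + t(H(-1)) = -4901 - 16 = -4917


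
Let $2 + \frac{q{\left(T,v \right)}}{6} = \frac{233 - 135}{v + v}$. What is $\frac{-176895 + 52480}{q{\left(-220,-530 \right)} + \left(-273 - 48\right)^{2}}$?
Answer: $- \frac{32969975}{27302538} \approx -1.2076$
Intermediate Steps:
$q{\left(T,v \right)} = -12 + \frac{294}{v}$ ($q{\left(T,v \right)} = -12 + 6 \frac{233 - 135}{v + v} = -12 + 6 \frac{233 - 135}{2 v} = -12 + 6 \left(233 - 135\right) \frac{1}{2 v} = -12 + 6 \cdot 98 \frac{1}{2 v} = -12 + 6 \frac{49}{v} = -12 + \frac{294}{v}$)
$\frac{-176895 + 52480}{q{\left(-220,-530 \right)} + \left(-273 - 48\right)^{2}} = \frac{-176895 + 52480}{\left(-12 + \frac{294}{-530}\right) + \left(-273 - 48\right)^{2}} = - \frac{124415}{\left(-12 + 294 \left(- \frac{1}{530}\right)\right) + \left(-321\right)^{2}} = - \frac{124415}{\left(-12 - \frac{147}{265}\right) + 103041} = - \frac{124415}{- \frac{3327}{265} + 103041} = - \frac{124415}{\frac{27302538}{265}} = \left(-124415\right) \frac{265}{27302538} = - \frac{32969975}{27302538}$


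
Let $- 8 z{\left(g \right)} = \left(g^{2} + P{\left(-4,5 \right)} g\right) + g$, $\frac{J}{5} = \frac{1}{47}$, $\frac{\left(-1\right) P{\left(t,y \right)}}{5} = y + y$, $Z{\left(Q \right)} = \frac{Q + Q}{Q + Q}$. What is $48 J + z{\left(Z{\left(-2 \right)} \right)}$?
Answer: $\frac{522}{47} \approx 11.106$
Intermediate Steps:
$Z{\left(Q \right)} = 1$ ($Z{\left(Q \right)} = \frac{2 Q}{2 Q} = 2 Q \frac{1}{2 Q} = 1$)
$P{\left(t,y \right)} = - 10 y$ ($P{\left(t,y \right)} = - 5 \left(y + y\right) = - 5 \cdot 2 y = - 10 y$)
$J = \frac{5}{47} \approx 0.10638$
$z{\left(g \right)} = - \frac{g^{2}}{8} + \frac{49 g}{8}$ ($z{\left(g \right)} = - \frac{\left(g^{2} + \left(-10\right) 5 g\right) + g}{8} = - \frac{\left(g^{2} - 50 g\right) + g}{8} = - \frac{g^{2} - 49 g}{8} = - \frac{g^{2}}{8} + \frac{49 g}{8}$)
$48 J + z{\left(Z{\left(-2 \right)} \right)} = 48 \cdot \frac{5}{47} + \frac{1}{8} \cdot 1 \left(49 - 1\right) = \frac{240}{47} + \frac{1}{8} \cdot 1 \left(49 - 1\right) = \frac{240}{47} + \frac{1}{8} \cdot 1 \cdot 48 = \frac{240}{47} + 6 = \frac{522}{47}$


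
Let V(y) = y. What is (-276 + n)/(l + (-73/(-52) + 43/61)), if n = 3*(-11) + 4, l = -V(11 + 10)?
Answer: 967460/59923 ≈ 16.145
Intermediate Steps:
l = -21 (l = -(11 + 10) = -1*21 = -21)
n = -29 (n = -33 + 4 = -29)
(-276 + n)/(l + (-73/(-52) + 43/61)) = (-276 - 29)/(-21 + (-73/(-52) + 43/61)) = -305/(-21 + (-73*(-1/52) + 43*(1/61))) = -305/(-21 + (73/52 + 43/61)) = -305/(-21 + 6689/3172) = -305/(-59923/3172) = -305*(-3172/59923) = 967460/59923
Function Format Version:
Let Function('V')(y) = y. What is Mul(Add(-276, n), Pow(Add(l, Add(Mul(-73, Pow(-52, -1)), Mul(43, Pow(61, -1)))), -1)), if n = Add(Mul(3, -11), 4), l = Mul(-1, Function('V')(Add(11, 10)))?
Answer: Rational(967460, 59923) ≈ 16.145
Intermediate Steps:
l = -21 (l = Mul(-1, Add(11, 10)) = Mul(-1, 21) = -21)
n = -29 (n = Add(-33, 4) = -29)
Mul(Add(-276, n), Pow(Add(l, Add(Mul(-73, Pow(-52, -1)), Mul(43, Pow(61, -1)))), -1)) = Mul(Add(-276, -29), Pow(Add(-21, Add(Mul(-73, Pow(-52, -1)), Mul(43, Pow(61, -1)))), -1)) = Mul(-305, Pow(Add(-21, Add(Mul(-73, Rational(-1, 52)), Mul(43, Rational(1, 61)))), -1)) = Mul(-305, Pow(Add(-21, Add(Rational(73, 52), Rational(43, 61))), -1)) = Mul(-305, Pow(Add(-21, Rational(6689, 3172)), -1)) = Mul(-305, Pow(Rational(-59923, 3172), -1)) = Mul(-305, Rational(-3172, 59923)) = Rational(967460, 59923)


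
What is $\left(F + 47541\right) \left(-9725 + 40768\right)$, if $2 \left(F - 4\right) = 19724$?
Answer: $1782085501$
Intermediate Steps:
$F = 9866$ ($F = 4 + \frac{1}{2} \cdot 19724 = 4 + 9862 = 9866$)
$\left(F + 47541\right) \left(-9725 + 40768\right) = \left(9866 + 47541\right) \left(-9725 + 40768\right) = 57407 \cdot 31043 = 1782085501$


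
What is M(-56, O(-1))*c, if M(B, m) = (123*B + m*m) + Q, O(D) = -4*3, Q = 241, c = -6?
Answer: 39018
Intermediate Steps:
O(D) = -12
M(B, m) = 241 + m² + 123*B (M(B, m) = (123*B + m*m) + 241 = (123*B + m²) + 241 = (m² + 123*B) + 241 = 241 + m² + 123*B)
M(-56, O(-1))*c = (241 + (-12)² + 123*(-56))*(-6) = (241 + 144 - 6888)*(-6) = -6503*(-6) = 39018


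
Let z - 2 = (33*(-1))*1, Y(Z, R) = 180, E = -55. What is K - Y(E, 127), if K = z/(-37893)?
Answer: -6820709/37893 ≈ -180.00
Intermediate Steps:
z = -31 (z = 2 + (33*(-1))*1 = 2 - 33*1 = 2 - 33 = -31)
K = 31/37893 (K = -31/(-37893) = -31*(-1/37893) = 31/37893 ≈ 0.00081809)
K - Y(E, 127) = 31/37893 - 1*180 = 31/37893 - 180 = -6820709/37893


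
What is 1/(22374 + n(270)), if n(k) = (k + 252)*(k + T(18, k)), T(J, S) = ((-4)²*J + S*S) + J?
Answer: 1/38376846 ≈ 2.6057e-8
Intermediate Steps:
T(J, S) = S² + 17*J (T(J, S) = (16*J + S²) + J = (S² + 16*J) + J = S² + 17*J)
n(k) = (252 + k)*(306 + k + k²) (n(k) = (k + 252)*(k + (k² + 17*18)) = (252 + k)*(k + (k² + 306)) = (252 + k)*(k + (306 + k²)) = (252 + k)*(306 + k + k²))
1/(22374 + n(270)) = 1/(22374 + (77112 + 270³ + 253*270² + 558*270)) = 1/(22374 + (77112 + 19683000 + 253*72900 + 150660)) = 1/(22374 + (77112 + 19683000 + 18443700 + 150660)) = 1/(22374 + 38354472) = 1/38376846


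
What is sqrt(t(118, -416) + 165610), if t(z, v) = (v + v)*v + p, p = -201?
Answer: sqrt(511521) ≈ 715.21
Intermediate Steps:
t(z, v) = -201 + 2*v**2 (t(z, v) = (v + v)*v - 201 = (2*v)*v - 201 = 2*v**2 - 201 = -201 + 2*v**2)
sqrt(t(118, -416) + 165610) = sqrt((-201 + 2*(-416)**2) + 165610) = sqrt((-201 + 2*173056) + 165610) = sqrt((-201 + 346112) + 165610) = sqrt(345911 + 165610) = sqrt(511521)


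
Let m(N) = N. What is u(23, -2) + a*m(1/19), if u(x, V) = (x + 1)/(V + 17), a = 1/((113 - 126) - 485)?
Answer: 75691/47310 ≈ 1.5999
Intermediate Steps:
a = -1/498 (a = 1/(-13 - 485) = 1/(-498) = -1/498 ≈ -0.0020080)
u(x, V) = (1 + x)/(17 + V)
u(23, -2) + a*m(1/19) = (1 + 23)/(17 - 2) - 1/498/19 = 24/15 - 1/498*1/19 = (1/15)*24 - 1/9462 = 8/5 - 1/9462 = 75691/47310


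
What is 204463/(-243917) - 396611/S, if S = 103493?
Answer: -117900654546/25243702081 ≈ -4.6705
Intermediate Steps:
204463/(-243917) - 396611/S = 204463/(-243917) - 396611/103493 = 204463*(-1/243917) - 396611*1/103493 = -204463/243917 - 396611/103493 = -117900654546/25243702081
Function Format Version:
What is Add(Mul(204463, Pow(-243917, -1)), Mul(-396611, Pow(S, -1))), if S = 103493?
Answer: Rational(-117900654546, 25243702081) ≈ -4.6705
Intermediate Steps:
Add(Mul(204463, Pow(-243917, -1)), Mul(-396611, Pow(S, -1))) = Add(Mul(204463, Pow(-243917, -1)), Mul(-396611, Pow(103493, -1))) = Add(Mul(204463, Rational(-1, 243917)), Mul(-396611, Rational(1, 103493))) = Add(Rational(-204463, 243917), Rational(-396611, 103493)) = Rational(-117900654546, 25243702081)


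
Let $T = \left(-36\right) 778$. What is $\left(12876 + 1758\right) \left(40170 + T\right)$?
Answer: $177978708$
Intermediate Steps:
$T = -28008$
$\left(12876 + 1758\right) \left(40170 + T\right) = \left(12876 + 1758\right) \left(40170 - 28008\right) = 14634 \cdot 12162 = 177978708$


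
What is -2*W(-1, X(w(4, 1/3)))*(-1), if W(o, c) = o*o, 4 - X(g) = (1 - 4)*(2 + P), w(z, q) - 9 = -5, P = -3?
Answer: 2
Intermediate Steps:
w(z, q) = 4 (w(z, q) = 9 - 5 = 4)
X(g) = 1 (X(g) = 4 - (1 - 4)*(2 - 3) = 4 - (-3)*(-1) = 4 - 1*3 = 4 - 3 = 1)
W(o, c) = o²
-2*W(-1, X(w(4, 1/3)))*(-1) = -2*(-1)²*(-1) = -2*1*(-1) = -2*(-1) = 2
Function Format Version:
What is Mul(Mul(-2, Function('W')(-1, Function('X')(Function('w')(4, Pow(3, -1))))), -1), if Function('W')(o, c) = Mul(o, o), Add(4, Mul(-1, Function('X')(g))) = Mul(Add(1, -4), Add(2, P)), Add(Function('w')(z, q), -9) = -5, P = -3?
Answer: 2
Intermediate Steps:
Function('w')(z, q) = 4 (Function('w')(z, q) = Add(9, -5) = 4)
Function('X')(g) = 1 (Function('X')(g) = Add(4, Mul(-1, Mul(Add(1, -4), Add(2, -3)))) = Add(4, Mul(-1, Mul(-3, -1))) = Add(4, Mul(-1, 3)) = Add(4, -3) = 1)
Function('W')(o, c) = Pow(o, 2)
Mul(Mul(-2, Function('W')(-1, Function('X')(Function('w')(4, Pow(3, -1))))), -1) = Mul(Mul(-2, Pow(-1, 2)), -1) = Mul(Mul(-2, 1), -1) = Mul(-2, -1) = 2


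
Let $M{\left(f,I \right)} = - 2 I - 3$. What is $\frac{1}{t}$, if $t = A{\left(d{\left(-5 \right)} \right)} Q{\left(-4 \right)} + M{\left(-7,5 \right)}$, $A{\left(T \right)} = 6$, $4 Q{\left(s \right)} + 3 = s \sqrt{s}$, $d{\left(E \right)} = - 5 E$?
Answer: $- \frac{70}{1801} + \frac{48 i}{1801} \approx -0.038867 + 0.026652 i$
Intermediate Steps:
$M{\left(f,I \right)} = -3 - 2 I$
$Q{\left(s \right)} = - \frac{3}{4} + \frac{s^{\frac{3}{2}}}{4}$ ($Q{\left(s \right)} = - \frac{3}{4} + \frac{s \sqrt{s}}{4} = - \frac{3}{4} + \frac{s^{\frac{3}{2}}}{4}$)
$t = - \frac{35}{2} - 12 i$ ($t = 6 \left(- \frac{3}{4} + \frac{\left(-4\right)^{\frac{3}{2}}}{4}\right) - 13 = 6 \left(- \frac{3}{4} + \frac{\left(-8\right) i}{4}\right) - 13 = 6 \left(- \frac{3}{4} - 2 i\right) - 13 = \left(- \frac{9}{2} - 12 i\right) - 13 = - \frac{35}{2} - 12 i \approx -17.5 - 12.0 i$)
$\frac{1}{t} = \frac{1}{- \frac{35}{2} - 12 i} = \frac{4 \left(- \frac{35}{2} + 12 i\right)}{1801}$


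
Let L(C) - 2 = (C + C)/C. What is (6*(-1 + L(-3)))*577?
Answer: 10386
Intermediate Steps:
L(C) = 4 (L(C) = 2 + (C + C)/C = 2 + (2*C)/C = 2 + 2 = 4)
(6*(-1 + L(-3)))*577 = (6*(-1 + 4))*577 = (6*3)*577 = 18*577 = 10386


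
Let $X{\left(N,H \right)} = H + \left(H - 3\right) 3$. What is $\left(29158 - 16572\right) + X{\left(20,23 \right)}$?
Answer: $12669$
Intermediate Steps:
$X{\left(N,H \right)} = -9 + 4 H$ ($X{\left(N,H \right)} = H + \left(-3 + H\right) 3 = H + \left(-9 + 3 H\right) = -9 + 4 H$)
$\left(29158 - 16572\right) + X{\left(20,23 \right)} = \left(29158 - 16572\right) + \left(-9 + 4 \cdot 23\right) = 12586 + \left(-9 + 92\right) = 12586 + 83 = 12669$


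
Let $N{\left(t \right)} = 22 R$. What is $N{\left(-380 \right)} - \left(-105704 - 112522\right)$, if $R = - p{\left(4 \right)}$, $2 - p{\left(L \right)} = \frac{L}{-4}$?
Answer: $218160$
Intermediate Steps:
$p{\left(L \right)} = 2 + \frac{L}{4}$ ($p{\left(L \right)} = 2 - \frac{L}{-4} = 2 - L \left(- \frac{1}{4}\right) = 2 - - \frac{L}{4} = 2 + \frac{L}{4}$)
$R = -3$ ($R = - (2 + \frac{1}{4} \cdot 4) = - (2 + 1) = \left(-1\right) 3 = -3$)
$N{\left(t \right)} = -66$ ($N{\left(t \right)} = 22 \left(-3\right) = -66$)
$N{\left(-380 \right)} - \left(-105704 - 112522\right) = -66 - \left(-105704 - 112522\right) = -66 - -218226 = -66 + 218226 = 218160$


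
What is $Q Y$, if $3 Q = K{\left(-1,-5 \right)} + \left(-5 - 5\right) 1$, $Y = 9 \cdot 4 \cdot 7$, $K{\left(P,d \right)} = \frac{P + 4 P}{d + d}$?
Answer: $-798$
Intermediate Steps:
$K{\left(P,d \right)} = \frac{5 P}{2 d}$
$Y = 252$ ($Y = 36 \cdot 7 = 252$)
$Q = - \frac{19}{6}$ ($Q = \frac{\frac{5}{2} \left(-1\right) \frac{1}{-5} + \left(-5 - 5\right) 1}{3} = \frac{\frac{5}{2} \left(-1\right) \left(- \frac{1}{5}\right) - 10}{3} = \frac{\frac{1}{2} - 10}{3} = \frac{1}{3} \left(- \frac{19}{2}\right) = - \frac{19}{6} \approx -3.1667$)
$Q Y = \left(- \frac{19}{6}\right) 252 = -798$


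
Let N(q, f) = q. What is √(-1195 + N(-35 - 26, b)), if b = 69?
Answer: 2*I*√314 ≈ 35.44*I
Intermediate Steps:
√(-1195 + N(-35 - 26, b)) = √(-1195 + (-35 - 26)) = √(-1195 - 61) = √(-1256) = 2*I*√314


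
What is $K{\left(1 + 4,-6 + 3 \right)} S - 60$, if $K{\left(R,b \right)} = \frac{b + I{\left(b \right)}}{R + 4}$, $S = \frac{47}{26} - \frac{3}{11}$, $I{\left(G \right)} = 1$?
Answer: $- \frac{77659}{1287} \approx -60.341$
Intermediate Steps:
$S = \frac{439}{286}$ ($S = 47 \cdot \frac{1}{26} - \frac{3}{11} = \frac{47}{26} - \frac{3}{11} = \frac{439}{286} \approx 1.535$)
$K{\left(R,b \right)} = \frac{1 + b}{4 + R}$ ($K{\left(R,b \right)} = \frac{b + 1}{R + 4} = \frac{1 + b}{4 + R}$)
$K{\left(1 + 4,-6 + 3 \right)} S - 60 = \frac{1 + \left(-6 + 3\right)}{4 + \left(1 + 4\right)} \frac{439}{286} - 60 = \frac{1 - 3}{4 + 5} \cdot \frac{439}{286} - 60 = \frac{1}{9} \left(-2\right) \frac{439}{286} - 60 = \left(- \frac{2}{9}\right) \frac{439}{286} - 60 = - \frac{439}{1287} - 60 = - \frac{77659}{1287}$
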